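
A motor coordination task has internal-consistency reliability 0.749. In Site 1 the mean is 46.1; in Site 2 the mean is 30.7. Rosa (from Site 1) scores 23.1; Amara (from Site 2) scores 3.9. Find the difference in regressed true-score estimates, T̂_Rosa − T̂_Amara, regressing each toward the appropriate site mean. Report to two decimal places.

18.25

T̂_Rosa = 0.749(23.1) + 0.251(46.1) = 28.8730
T̂_Amara = 0.749(3.9) + 0.251(30.7) = 10.6268
Difference = 28.8730 − 10.6268 = 18.2462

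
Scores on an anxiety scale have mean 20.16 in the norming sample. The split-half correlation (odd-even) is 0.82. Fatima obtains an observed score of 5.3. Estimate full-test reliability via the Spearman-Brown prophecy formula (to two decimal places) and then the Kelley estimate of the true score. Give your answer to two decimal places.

Spearman-Brown: ρ = 2r/(1 + r) = 2(0.82)/(1 + 0.82) = 1.640/1.82 = 0.9011 → 0.90
T̂ = ρX + (1 − ρ)μ
  = 0.90 × 5.3 + 0.10 × 20.16
  = 4.770 + 2.0160
  = 6.786
  ≈ 6.79

6.79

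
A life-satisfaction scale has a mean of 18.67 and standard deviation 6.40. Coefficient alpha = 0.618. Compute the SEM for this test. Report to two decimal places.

3.96

SEM = SD · √(1 − ρ) = 6.40 × √0.382 = 6.40 × 0.6181 = 3.956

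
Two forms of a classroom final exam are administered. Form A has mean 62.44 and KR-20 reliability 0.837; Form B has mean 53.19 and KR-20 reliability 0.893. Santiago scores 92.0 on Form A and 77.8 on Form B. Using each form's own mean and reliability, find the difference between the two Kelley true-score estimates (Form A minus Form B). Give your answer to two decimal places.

T̂_A = 0.837(92.0) + 0.163(62.44) = 87.1817
T̂_B = 0.893(77.8) + 0.107(53.19) = 75.1667
T̂_A − T̂_B = 12.0150

12.01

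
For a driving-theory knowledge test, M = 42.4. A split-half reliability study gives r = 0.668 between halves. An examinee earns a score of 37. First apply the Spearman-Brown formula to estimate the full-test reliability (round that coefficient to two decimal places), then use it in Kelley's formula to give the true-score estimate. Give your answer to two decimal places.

38.08

Spearman-Brown: ρ = 2r/(1 + r) = 2(0.668)/(1 + 0.668) = 1.3360/1.668 = 0.8010 → 0.80
Kelley's formula gives T̂ = 0.80·37 + 0.20·42.4 = 29.60 + 8.480 = 38.080.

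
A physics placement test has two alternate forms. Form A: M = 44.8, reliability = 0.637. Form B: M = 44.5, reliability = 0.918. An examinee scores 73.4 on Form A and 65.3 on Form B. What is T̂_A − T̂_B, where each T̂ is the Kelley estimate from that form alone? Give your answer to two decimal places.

-0.58

T̂_A = 0.637(73.4) + 0.363(44.8) = 63.0182
T̂_B = 0.918(65.3) + 0.082(44.5) = 63.5944
T̂_A − T̂_B = -0.5762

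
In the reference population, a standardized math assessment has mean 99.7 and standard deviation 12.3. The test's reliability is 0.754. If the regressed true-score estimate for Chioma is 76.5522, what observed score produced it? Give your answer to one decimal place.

T̂ = ρX + (1 − ρ)μ  ⇒  X = (T̂ − (1 − ρ)μ) / ρ
X = (76.5522 − 0.246 × 99.7) / 0.754 = (76.5522 − 24.5262) / 0.754 = 52.0260 / 0.754 = 69.000

69.0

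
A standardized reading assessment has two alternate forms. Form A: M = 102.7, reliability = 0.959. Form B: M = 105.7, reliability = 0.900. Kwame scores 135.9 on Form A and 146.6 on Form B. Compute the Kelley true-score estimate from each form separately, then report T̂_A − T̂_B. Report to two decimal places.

-7.97

T̂_A = 0.959(135.9) + 0.041(102.7) = 134.5388
T̂_B = 0.900(146.6) + 0.100(105.7) = 142.5100
T̂_A − T̂_B = -7.9712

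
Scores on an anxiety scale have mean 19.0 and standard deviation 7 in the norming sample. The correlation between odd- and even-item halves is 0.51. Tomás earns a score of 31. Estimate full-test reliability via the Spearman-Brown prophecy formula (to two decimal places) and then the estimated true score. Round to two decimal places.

27.16

Spearman-Brown: ρ = 2r/(1 + r) = 2(0.51)/(1 + 0.51) = 1.020/1.51 = 0.6755 → 0.68
T̂ = 0.68(31) + 0.32(19.0) = 21.08 + 6.080 = 27.160 → 27.16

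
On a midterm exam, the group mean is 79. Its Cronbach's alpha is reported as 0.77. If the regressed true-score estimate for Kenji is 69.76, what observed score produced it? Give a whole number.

67

T̂ = ρX + (1 − ρ)μ  ⇒  X = (T̂ − (1 − ρ)μ) / ρ
X = (69.76 − 0.23 × 79) / 0.77 = (69.76 − 18.17) / 0.77 = 51.59 / 0.77 = 67.00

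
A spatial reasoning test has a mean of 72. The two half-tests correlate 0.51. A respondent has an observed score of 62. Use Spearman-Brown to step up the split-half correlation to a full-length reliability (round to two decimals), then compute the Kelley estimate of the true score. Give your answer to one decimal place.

65.2

Spearman-Brown: ρ = 2r/(1 + r) = 2(0.51)/(1 + 0.51) = 1.020/1.51 = 0.6755 → 0.68
Kelley's formula gives T̂ = 0.68·62 + 0.32·72 = 42.16 + 23.04 = 65.20.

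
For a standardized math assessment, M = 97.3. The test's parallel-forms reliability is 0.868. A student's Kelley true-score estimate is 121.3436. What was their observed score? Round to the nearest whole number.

T̂ = ρX + (1 − ρ)μ  ⇒  X = (T̂ − (1 − ρ)μ) / ρ
X = (121.3436 − 0.132 × 97.3) / 0.868 = (121.3436 − 12.8436) / 0.868 = 108.5000 / 0.868 = 125.00

125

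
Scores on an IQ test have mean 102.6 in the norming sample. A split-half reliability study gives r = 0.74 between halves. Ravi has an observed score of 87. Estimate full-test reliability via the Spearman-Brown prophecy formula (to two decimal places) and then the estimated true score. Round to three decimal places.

Spearman-Brown: ρ = 2r/(1 + r) = 2(0.74)/(1 + 0.74) = 1.480/1.74 = 0.8506 → 0.85
Kelley's formula gives T̂ = 0.85·87 + 0.15·102.6 = 73.95 + 15.390 = 89.3400.

89.340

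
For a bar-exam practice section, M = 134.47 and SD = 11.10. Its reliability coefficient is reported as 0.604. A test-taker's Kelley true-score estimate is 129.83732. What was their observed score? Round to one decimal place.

T̂ = ρX + (1 − ρ)μ  ⇒  X = (T̂ − (1 − ρ)μ) / ρ
X = (129.83732 − 0.396 × 134.47) / 0.604 = (129.83732 − 53.25012) / 0.604 = 76.58720 / 0.604 = 126.800

126.8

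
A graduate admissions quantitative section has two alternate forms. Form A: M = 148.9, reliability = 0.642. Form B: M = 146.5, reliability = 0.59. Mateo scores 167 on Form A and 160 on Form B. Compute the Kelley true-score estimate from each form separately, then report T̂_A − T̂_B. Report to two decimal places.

T̂_A = 0.642(167) + 0.358(148.9) = 160.5202
T̂_B = 0.59(160) + 0.41(146.5) = 154.4650
T̂_A − T̂_B = 6.0552

6.06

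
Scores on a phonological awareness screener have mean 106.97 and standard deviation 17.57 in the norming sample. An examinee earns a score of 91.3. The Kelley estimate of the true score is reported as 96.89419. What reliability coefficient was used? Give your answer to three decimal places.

0.643

T̂ = ρX + (1 − ρ)μ  ⇒  T̂ − μ = ρ(X − μ)
ρ = (T̂ − μ)/(X − μ) = (96.89419 − 106.97) / (91.3 − 106.97) = -10.07581 / -15.67 = 0.64300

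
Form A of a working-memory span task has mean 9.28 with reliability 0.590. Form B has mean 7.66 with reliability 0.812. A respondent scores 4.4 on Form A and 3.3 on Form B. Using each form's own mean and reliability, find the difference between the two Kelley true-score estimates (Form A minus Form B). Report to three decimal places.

T̂_A = 0.590(4.4) + 0.410(9.28) = 6.40080
T̂_B = 0.812(3.3) + 0.188(7.66) = 4.11968
T̂_A − T̂_B = 2.28112

2.281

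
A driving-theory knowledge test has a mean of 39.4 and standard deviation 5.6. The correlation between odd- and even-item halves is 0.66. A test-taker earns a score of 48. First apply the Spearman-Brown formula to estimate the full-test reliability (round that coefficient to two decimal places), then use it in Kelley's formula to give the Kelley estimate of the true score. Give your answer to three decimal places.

46.280

Spearman-Brown: ρ = 2r/(1 + r) = 2(0.66)/(1 + 0.66) = 1.320/1.66 = 0.7952 → 0.80
T̂ = 0.80(48) + 0.20(39.4) = 38.40 + 7.880 = 46.2800 → 46.280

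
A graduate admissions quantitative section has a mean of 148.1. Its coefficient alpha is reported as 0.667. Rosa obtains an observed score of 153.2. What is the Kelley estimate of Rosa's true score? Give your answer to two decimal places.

T̂ = ρX + (1 − ρ)μ
  = 0.667 × 153.2 + 0.333 × 148.1
  = 102.1844 + 49.3173
  = 151.502
  ≈ 151.50

151.50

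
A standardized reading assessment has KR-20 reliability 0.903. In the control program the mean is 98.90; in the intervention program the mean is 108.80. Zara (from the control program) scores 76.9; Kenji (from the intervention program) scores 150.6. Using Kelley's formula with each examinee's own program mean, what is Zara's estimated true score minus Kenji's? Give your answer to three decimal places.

T̂_Zara = 0.903(76.9) + 0.097(98.90) = 79.03400
T̂_Kenji = 0.903(150.6) + 0.097(108.80) = 146.54540
Difference = 79.03400 − 146.54540 = -67.51140

-67.511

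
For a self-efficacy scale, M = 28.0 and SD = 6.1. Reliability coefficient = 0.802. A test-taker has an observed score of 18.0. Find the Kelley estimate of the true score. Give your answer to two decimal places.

19.98

T̂ = 0.802(18.0) + 0.198(28.0) = 14.4360 + 5.5440 = 19.980 → 19.98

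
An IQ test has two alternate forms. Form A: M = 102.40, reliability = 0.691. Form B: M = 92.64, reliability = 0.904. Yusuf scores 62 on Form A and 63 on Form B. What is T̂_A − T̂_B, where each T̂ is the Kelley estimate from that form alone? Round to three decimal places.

T̂_A = 0.691(62) + 0.309(102.40) = 74.48360
T̂_B = 0.904(63) + 0.096(92.64) = 65.84544
T̂_A − T̂_B = 8.63816

8.638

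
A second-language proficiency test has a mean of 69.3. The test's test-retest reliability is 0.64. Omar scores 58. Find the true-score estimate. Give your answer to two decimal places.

T̂ = ρX + (1 − ρ)μ
  = 0.64 × 58 + 0.36 × 69.3
  = 37.12 + 24.948
  = 62.068
  ≈ 62.07

62.07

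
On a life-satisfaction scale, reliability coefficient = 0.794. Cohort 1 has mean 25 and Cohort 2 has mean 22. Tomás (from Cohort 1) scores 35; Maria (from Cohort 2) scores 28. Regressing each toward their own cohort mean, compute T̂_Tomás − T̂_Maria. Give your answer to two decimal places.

6.18

T̂_Tomás = 0.794(35) + 0.206(25) = 32.9400
T̂_Maria = 0.794(28) + 0.206(22) = 26.7640
Difference = 32.9400 − 26.7640 = 6.1760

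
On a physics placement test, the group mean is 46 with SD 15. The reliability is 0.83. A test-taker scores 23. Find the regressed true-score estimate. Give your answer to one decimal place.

26.9

T̂ = 0.83(23) + 0.17(46) = 19.09 + 7.82 = 26.91 → 26.9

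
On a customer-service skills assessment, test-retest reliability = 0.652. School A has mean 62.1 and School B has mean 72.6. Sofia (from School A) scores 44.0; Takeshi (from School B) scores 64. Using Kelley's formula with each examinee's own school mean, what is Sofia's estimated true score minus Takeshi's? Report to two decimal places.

-16.69

T̂_Sofia = 0.652(44.0) + 0.348(62.1) = 50.2988
T̂_Takeshi = 0.652(64) + 0.348(72.6) = 66.9928
Difference = 50.2988 − 66.9928 = -16.6940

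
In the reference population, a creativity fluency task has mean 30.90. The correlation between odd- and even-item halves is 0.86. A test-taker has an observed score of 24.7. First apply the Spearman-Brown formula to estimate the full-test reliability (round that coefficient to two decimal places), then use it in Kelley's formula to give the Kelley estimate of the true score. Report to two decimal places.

25.20

Spearman-Brown: ρ = 2r/(1 + r) = 2(0.86)/(1 + 0.86) = 1.720/1.86 = 0.9247 → 0.92
T̂ = 0.92(24.7) + 0.08(30.90) = 22.724 + 2.4720 = 25.196 → 25.20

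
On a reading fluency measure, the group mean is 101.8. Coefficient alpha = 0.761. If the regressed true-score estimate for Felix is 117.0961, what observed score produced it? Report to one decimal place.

T̂ = ρX + (1 − ρ)μ  ⇒  X = (T̂ − (1 − ρ)μ) / ρ
X = (117.0961 − 0.239 × 101.8) / 0.761 = (117.0961 − 24.3302) / 0.761 = 92.7659 / 0.761 = 121.900

121.9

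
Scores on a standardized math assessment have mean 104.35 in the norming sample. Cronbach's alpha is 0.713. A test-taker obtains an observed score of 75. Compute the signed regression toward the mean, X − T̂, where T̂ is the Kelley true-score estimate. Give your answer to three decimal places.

-8.423

Weight the observed score by reliability and the mean by (1 − reliability): T̂ = 0.713·75 + 0.287·104.35 = 53.475 + 29.94845 = 83.42345.
X − T̂ = 75 − 83.4235 = -8.4235 → -8.423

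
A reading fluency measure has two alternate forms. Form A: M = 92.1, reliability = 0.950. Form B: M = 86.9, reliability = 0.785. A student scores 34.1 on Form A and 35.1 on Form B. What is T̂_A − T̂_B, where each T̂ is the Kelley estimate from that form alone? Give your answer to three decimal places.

-9.237

T̂_A = 0.950(34.1) + 0.050(92.1) = 37.00000
T̂_B = 0.785(35.1) + 0.215(86.9) = 46.23700
T̂_A − T̂_B = -9.23700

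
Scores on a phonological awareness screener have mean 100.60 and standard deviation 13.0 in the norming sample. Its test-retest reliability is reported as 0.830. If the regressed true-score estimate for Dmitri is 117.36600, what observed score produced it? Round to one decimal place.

120.8

T̂ = ρX + (1 − ρ)μ  ⇒  X = (T̂ − (1 − ρ)μ) / ρ
X = (117.36600 − 0.170 × 100.60) / 0.830 = (117.36600 − 17.10200) / 0.830 = 100.26400 / 0.830 = 120.800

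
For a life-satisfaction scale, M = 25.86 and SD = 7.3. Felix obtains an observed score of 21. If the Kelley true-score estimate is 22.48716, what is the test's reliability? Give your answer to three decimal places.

T̂ = ρX + (1 − ρ)μ  ⇒  T̂ − μ = ρ(X − μ)
ρ = (T̂ − μ)/(X − μ) = (22.48716 − 25.86) / (21 − 25.86) = -3.37284 / -4.86 = 0.69400

0.694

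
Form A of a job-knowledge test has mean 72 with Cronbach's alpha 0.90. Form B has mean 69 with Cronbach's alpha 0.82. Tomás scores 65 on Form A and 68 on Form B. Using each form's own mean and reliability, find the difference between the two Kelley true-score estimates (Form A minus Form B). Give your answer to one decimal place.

-2.5

T̂_A = 0.90(65) + 0.10(72) = 65.700
T̂_B = 0.82(68) + 0.18(69) = 68.180
T̂_A − T̂_B = -2.480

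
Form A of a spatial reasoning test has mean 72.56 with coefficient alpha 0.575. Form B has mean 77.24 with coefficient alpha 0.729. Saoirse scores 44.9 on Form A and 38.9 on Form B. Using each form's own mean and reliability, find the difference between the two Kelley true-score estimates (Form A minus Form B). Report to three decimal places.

7.365

T̂_A = 0.575(44.9) + 0.425(72.56) = 56.65550
T̂_B = 0.729(38.9) + 0.271(77.24) = 49.29014
T̂_A − T̂_B = 7.36536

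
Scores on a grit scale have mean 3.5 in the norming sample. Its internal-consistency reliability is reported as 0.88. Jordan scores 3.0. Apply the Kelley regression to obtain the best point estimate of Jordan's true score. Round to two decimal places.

T̂ = ρX + (1 − ρ)μ
  = 0.88 × 3.0 + 0.12 × 3.5
  = 2.640 + 0.420
  = 3.060
  ≈ 3.06

3.06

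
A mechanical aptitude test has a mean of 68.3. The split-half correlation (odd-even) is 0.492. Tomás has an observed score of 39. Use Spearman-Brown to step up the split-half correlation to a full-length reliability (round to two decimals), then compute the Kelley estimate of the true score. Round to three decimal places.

48.962

Spearman-Brown: ρ = 2r/(1 + r) = 2(0.492)/(1 + 0.492) = 0.9840/1.492 = 0.6595 → 0.66
T̂ = 0.66(39) + 0.34(68.3) = 25.74 + 23.222 = 48.9620 → 48.962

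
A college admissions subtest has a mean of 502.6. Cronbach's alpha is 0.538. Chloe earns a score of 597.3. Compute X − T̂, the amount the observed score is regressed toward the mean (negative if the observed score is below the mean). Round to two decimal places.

43.75

T̂ = ρX + (1 − ρ)μ
  = 0.538 × 597.3 + 0.462 × 502.6
  = 321.3474 + 232.2012
  = 553.5486
  ≈ 553.549
X − T̂ = 597.3 − 553.549 = 43.751 → 43.75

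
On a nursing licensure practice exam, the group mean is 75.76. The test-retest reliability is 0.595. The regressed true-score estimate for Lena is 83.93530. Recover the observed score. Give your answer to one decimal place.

T̂ = ρX + (1 − ρ)μ  ⇒  X = (T̂ − (1 − ρ)μ) / ρ
X = (83.93530 − 0.405 × 75.76) / 0.595 = (83.93530 − 30.68280) / 0.595 = 53.25250 / 0.595 = 89.500

89.5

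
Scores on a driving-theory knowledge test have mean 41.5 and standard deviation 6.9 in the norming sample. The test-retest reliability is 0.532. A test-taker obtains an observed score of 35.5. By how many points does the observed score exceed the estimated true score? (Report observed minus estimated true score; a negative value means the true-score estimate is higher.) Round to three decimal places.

-2.808

T̂ = 0.532(35.5) + 0.468(41.5) = 18.8860 + 19.4220 = 38.30800 → 38.3080
X − T̂ = 35.5 − 38.3080 = -2.8080 → -2.808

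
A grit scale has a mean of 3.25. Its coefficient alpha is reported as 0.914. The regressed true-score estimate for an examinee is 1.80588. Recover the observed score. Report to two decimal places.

1.67

T̂ = ρX + (1 − ρ)μ  ⇒  X = (T̂ − (1 − ρ)μ) / ρ
X = (1.80588 − 0.086 × 3.25) / 0.914 = (1.80588 − 0.27950) / 0.914 = 1.52638 / 0.914 = 1.6700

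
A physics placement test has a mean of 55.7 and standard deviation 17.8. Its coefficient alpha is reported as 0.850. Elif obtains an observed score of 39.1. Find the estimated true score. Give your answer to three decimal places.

Weight the observed score by reliability and the mean by (1 − reliability): T̂ = 0.850·39.1 + 0.150·55.7 = 33.2350 + 8.3550 = 41.5900.

41.590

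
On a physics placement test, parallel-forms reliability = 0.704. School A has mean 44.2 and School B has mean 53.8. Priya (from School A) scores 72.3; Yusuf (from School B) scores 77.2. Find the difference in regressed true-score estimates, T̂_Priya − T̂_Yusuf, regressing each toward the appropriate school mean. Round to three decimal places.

T̂_Priya = 0.704(72.3) + 0.296(44.2) = 63.98240
T̂_Yusuf = 0.704(77.2) + 0.296(53.8) = 70.27360
Difference = 63.98240 − 70.27360 = -6.29120

-6.291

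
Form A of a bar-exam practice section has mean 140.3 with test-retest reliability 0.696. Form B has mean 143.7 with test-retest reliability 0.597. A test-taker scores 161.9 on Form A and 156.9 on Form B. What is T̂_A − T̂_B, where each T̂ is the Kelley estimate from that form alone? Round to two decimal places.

3.75

T̂_A = 0.696(161.9) + 0.304(140.3) = 155.3336
T̂_B = 0.597(156.9) + 0.403(143.7) = 151.5804
T̂_A − T̂_B = 3.7532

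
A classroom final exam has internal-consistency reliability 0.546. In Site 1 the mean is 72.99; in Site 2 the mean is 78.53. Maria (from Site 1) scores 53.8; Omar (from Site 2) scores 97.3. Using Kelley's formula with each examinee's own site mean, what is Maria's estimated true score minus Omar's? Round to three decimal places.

T̂_Maria = 0.546(53.8) + 0.454(72.99) = 62.51226
T̂_Omar = 0.546(97.3) + 0.454(78.53) = 88.77842
Difference = 62.51226 − 88.77842 = -26.26616

-26.266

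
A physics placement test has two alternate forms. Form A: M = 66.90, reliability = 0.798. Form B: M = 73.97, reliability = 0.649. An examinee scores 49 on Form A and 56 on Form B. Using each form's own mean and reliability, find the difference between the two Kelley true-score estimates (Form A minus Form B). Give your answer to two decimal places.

-9.69

T̂_A = 0.798(49) + 0.202(66.90) = 52.6158
T̂_B = 0.649(56) + 0.351(73.97) = 62.3075
T̂_A − T̂_B = -9.6917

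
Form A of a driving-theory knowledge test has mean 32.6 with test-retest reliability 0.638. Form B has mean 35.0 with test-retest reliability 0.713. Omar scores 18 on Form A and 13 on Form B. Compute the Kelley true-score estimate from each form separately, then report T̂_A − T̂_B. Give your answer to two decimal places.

3.97

T̂_A = 0.638(18) + 0.362(32.6) = 23.2852
T̂_B = 0.713(13) + 0.287(35.0) = 19.3140
T̂_A − T̂_B = 3.9712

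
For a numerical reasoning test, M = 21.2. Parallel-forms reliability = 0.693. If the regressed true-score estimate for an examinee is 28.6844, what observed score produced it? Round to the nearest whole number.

T̂ = ρX + (1 − ρ)μ  ⇒  X = (T̂ − (1 − ρ)μ) / ρ
X = (28.6844 − 0.307 × 21.2) / 0.693 = (28.6844 − 6.5084) / 0.693 = 22.1760 / 0.693 = 32.00

32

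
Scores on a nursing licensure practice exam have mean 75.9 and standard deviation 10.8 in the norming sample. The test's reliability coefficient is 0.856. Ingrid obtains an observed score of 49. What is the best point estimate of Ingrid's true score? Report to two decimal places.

Regress the observed score toward the mean by the unreliability: T̂ = 0.856·49 + 0.144·75.9 = 41.944 + 10.9296 = 52.874.

52.87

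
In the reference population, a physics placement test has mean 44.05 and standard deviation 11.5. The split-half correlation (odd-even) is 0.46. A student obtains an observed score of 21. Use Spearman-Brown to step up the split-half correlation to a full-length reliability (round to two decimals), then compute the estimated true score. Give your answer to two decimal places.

Spearman-Brown: ρ = 2r/(1 + r) = 2(0.46)/(1 + 0.46) = 0.920/1.46 = 0.6301 → 0.63
T̂ = 0.63(21) + 0.37(44.05) = 13.23 + 16.2985 = 29.528 → 29.53

29.53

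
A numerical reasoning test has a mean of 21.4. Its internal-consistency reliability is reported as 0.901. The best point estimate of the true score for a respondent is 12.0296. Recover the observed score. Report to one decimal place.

11.0

T̂ = ρX + (1 − ρ)μ  ⇒  X = (T̂ − (1 − ρ)μ) / ρ
X = (12.0296 − 0.099 × 21.4) / 0.901 = (12.0296 − 2.1186) / 0.901 = 9.9110 / 0.901 = 11.000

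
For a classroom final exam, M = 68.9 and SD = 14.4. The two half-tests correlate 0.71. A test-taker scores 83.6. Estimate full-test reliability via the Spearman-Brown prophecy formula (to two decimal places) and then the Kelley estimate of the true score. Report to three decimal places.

Spearman-Brown: ρ = 2r/(1 + r) = 2(0.71)/(1 + 0.71) = 1.420/1.71 = 0.8304 → 0.83
T̂ = 0.83(83.6) + 0.17(68.9) = 69.388 + 11.713 = 81.1010 → 81.101

81.101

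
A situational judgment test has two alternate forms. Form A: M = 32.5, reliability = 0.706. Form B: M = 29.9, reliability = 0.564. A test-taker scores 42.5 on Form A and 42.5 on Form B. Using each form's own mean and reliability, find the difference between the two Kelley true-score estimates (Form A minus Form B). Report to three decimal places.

2.554

T̂_A = 0.706(42.5) + 0.294(32.5) = 39.56000
T̂_B = 0.564(42.5) + 0.436(29.9) = 37.00640
T̂_A − T̂_B = 2.55360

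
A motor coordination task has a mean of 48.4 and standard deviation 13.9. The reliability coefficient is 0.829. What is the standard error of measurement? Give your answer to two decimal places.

SEM = SD · √(1 − ρ) = 13.9 × √0.171 = 13.9 × 0.4135 = 5.748

5.75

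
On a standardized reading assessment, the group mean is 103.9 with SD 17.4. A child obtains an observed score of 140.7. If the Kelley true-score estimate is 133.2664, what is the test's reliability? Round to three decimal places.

T̂ = ρX + (1 − ρ)μ  ⇒  T̂ − μ = ρ(X − μ)
ρ = (T̂ − μ)/(X − μ) = (133.2664 − 103.9) / (140.7 − 103.9) = 29.3664 / 36.8 = 0.79800

0.798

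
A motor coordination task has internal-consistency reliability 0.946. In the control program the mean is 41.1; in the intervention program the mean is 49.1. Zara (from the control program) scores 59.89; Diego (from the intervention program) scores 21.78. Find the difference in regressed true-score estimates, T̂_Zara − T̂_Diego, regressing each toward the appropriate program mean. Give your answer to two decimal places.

T̂_Zara = 0.946(59.89) + 0.054(41.1) = 58.8753
T̂_Diego = 0.946(21.78) + 0.054(49.1) = 23.2553
Difference = 58.8753 − 23.2553 = 35.6201

35.62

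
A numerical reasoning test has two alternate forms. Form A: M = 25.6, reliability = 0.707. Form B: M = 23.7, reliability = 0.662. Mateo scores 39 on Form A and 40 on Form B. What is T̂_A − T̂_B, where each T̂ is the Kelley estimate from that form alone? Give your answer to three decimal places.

0.583

T̂_A = 0.707(39) + 0.293(25.6) = 35.07380
T̂_B = 0.662(40) + 0.338(23.7) = 34.49060
T̂_A − T̂_B = 0.58320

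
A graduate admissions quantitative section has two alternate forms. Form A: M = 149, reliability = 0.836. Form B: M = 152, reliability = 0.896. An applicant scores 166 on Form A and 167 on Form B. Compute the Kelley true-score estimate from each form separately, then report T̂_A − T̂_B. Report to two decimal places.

T̂_A = 0.836(166) + 0.164(149) = 163.2120
T̂_B = 0.896(167) + 0.104(152) = 165.4400
T̂_A − T̂_B = -2.2280

-2.23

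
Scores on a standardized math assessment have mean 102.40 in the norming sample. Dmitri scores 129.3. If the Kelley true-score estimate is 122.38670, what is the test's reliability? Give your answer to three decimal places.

T̂ = ρX + (1 − ρ)μ  ⇒  T̂ − μ = ρ(X − μ)
ρ = (T̂ − μ)/(X − μ) = (122.38670 − 102.40) / (129.3 − 102.40) = 19.98670 / 26.90 = 0.74300

0.743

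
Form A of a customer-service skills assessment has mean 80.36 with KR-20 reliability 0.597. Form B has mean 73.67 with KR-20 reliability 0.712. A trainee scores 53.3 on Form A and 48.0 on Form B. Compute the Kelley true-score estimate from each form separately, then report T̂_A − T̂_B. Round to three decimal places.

8.812

T̂_A = 0.597(53.3) + 0.403(80.36) = 64.20518
T̂_B = 0.712(48.0) + 0.288(73.67) = 55.39296
T̂_A − T̂_B = 8.81222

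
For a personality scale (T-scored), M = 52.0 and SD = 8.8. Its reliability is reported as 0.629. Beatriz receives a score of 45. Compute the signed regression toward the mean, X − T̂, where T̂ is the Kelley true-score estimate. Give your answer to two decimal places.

-2.60

T̂ = 0.629(45) + 0.371(52.0) = 28.305 + 19.2920 = 47.5970 → 47.597
X − T̂ = 45 − 47.597 = -2.597 → -2.60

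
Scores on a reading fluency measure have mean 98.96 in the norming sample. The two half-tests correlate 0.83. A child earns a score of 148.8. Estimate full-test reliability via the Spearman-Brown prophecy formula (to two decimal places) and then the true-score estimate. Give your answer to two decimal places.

144.31

Spearman-Brown: ρ = 2r/(1 + r) = 2(0.83)/(1 + 0.83) = 1.660/1.83 = 0.9071 → 0.91
T̂ = 0.91(148.8) + 0.09(98.96) = 135.408 + 8.9064 = 144.314 → 144.31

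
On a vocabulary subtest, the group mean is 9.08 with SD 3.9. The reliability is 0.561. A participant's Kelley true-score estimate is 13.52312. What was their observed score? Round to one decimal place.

17.0

T̂ = ρX + (1 − ρ)μ  ⇒  X = (T̂ − (1 − ρ)μ) / ρ
X = (13.52312 − 0.439 × 9.08) / 0.561 = (13.52312 − 3.98612) / 0.561 = 9.53700 / 0.561 = 17.000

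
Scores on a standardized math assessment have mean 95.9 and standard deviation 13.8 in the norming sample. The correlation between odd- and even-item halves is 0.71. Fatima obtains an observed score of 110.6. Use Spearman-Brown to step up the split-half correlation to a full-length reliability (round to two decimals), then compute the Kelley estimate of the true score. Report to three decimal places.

108.101

Spearman-Brown: ρ = 2r/(1 + r) = 2(0.71)/(1 + 0.71) = 1.420/1.71 = 0.8304 → 0.83
T̂ = 0.83(110.6) + 0.17(95.9) = 91.798 + 16.303 = 108.1010 → 108.101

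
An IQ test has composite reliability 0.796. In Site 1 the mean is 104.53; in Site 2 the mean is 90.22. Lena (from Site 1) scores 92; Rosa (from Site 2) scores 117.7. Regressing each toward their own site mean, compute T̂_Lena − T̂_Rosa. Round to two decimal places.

-17.54

T̂_Lena = 0.796(92) + 0.204(104.53) = 94.5561
T̂_Rosa = 0.796(117.7) + 0.204(90.22) = 112.0941
Difference = 94.5561 − 112.0941 = -17.5380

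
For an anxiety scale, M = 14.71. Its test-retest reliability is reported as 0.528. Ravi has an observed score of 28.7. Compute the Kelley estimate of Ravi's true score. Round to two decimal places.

22.10

T̂ = ρX + (1 − ρ)μ
  = 0.528 × 28.7 + 0.472 × 14.71
  = 15.1536 + 6.94312
  = 22.097
  ≈ 22.10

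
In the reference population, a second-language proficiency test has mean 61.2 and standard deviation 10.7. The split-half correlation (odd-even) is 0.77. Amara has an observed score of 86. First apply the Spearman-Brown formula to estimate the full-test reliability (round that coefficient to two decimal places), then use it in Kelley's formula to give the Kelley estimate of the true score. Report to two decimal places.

82.78

Spearman-Brown: ρ = 2r/(1 + r) = 2(0.77)/(1 + 0.77) = 1.540/1.77 = 0.8701 → 0.87
T̂ = ρX + (1 − ρ)μ
  = 0.87 × 86 + 0.13 × 61.2
  = 74.82 + 7.956
  = 82.776
  ≈ 82.78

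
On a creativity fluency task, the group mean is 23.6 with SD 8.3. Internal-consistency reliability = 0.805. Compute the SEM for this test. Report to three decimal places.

3.665

SEM = SD · √(1 − ρ) = 8.3 × √0.195 = 8.3 × 0.4416 = 3.6652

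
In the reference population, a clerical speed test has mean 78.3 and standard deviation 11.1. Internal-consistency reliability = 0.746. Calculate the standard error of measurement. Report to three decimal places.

5.594

SEM = SD · √(1 − ρ) = 11.1 × √0.254 = 11.1 × 0.5040 = 5.5942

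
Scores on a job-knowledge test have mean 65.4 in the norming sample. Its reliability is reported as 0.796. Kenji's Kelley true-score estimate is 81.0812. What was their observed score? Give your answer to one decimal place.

85.1

T̂ = ρX + (1 − ρ)μ  ⇒  X = (T̂ − (1 − ρ)μ) / ρ
X = (81.0812 − 0.204 × 65.4) / 0.796 = (81.0812 − 13.3416) / 0.796 = 67.7396 / 0.796 = 85.100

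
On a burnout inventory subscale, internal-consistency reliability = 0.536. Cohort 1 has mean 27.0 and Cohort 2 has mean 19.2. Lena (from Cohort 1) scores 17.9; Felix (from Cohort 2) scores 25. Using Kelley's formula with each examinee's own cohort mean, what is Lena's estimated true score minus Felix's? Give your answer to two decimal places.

-0.19

T̂_Lena = 0.536(17.9) + 0.464(27.0) = 22.1224
T̂_Felix = 0.536(25) + 0.464(19.2) = 22.3088
Difference = 22.1224 − 22.3088 = -0.1864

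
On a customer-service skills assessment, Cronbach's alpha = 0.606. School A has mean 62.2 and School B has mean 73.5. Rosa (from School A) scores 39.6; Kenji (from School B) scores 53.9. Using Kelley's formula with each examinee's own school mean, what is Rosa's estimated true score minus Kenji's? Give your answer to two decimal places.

T̂_Rosa = 0.606(39.6) + 0.394(62.2) = 48.5044
T̂_Kenji = 0.606(53.9) + 0.394(73.5) = 61.6224
Difference = 48.5044 − 61.6224 = -13.1180

-13.12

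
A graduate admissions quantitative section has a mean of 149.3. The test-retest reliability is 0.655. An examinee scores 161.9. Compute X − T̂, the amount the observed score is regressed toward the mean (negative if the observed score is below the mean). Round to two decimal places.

4.35

Weight the observed score by reliability and the mean by (1 − reliability): T̂ = 0.655·161.9 + 0.345·149.3 = 106.0445 + 51.5085 = 157.5530.
X − T̂ = 161.9 − 157.553 = 4.347 → 4.35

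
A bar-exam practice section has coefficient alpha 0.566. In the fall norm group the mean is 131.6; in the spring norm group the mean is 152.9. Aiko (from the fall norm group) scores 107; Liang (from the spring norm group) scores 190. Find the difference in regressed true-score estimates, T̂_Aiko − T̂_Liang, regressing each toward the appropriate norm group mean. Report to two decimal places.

-56.22

T̂_Aiko = 0.566(107) + 0.434(131.6) = 117.6764
T̂_Liang = 0.566(190) + 0.434(152.9) = 173.8986
Difference = 117.6764 − 173.8986 = -56.2222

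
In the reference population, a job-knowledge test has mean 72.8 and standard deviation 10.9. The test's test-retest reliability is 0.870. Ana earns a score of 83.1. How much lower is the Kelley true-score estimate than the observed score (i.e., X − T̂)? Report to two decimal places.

Kelley's formula gives T̂ = 0.870·83.1 + 0.130·72.8 = 72.2970 + 9.4640 = 81.7610.
X − T̂ = 83.1 − 81.761 = 1.339 → 1.34

1.34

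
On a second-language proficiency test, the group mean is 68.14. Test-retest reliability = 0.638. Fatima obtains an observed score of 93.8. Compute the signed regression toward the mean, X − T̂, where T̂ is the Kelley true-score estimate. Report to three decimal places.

T̂ = ρX + (1 − ρ)μ
  = 0.638 × 93.8 + 0.362 × 68.14
  = 59.8444 + 24.66668
  = 84.51108
  ≈ 84.5111
X − T̂ = 93.8 − 84.5111 = 9.2889 → 9.289

9.289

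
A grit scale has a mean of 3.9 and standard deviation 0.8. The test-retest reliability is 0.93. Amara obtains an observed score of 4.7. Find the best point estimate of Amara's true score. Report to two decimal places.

Kelley's formula gives T̂ = 0.93·4.7 + 0.07·3.9 = 4.371 + 0.273 = 4.644.

4.64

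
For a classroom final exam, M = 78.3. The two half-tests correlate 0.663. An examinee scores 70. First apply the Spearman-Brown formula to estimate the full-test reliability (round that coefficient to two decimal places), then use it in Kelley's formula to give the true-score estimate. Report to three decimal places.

Spearman-Brown: ρ = 2r/(1 + r) = 2(0.663)/(1 + 0.663) = 1.3260/1.663 = 0.7974 → 0.80
T̂ = 0.80(70) + 0.20(78.3) = 56.00 + 15.660 = 71.6600 → 71.660

71.660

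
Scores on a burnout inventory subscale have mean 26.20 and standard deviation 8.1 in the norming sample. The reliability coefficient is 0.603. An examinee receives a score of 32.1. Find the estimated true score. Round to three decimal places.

T̂ = ρX + (1 − ρ)μ
  = 0.603 × 32.1 + 0.397 × 26.20
  = 19.3563 + 10.40140
  = 29.7577
  ≈ 29.758

29.758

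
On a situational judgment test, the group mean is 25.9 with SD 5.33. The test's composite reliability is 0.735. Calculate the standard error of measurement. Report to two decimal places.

SEM = SD · √(1 − ρ) = 5.33 × √0.265 = 5.33 × 0.5148 = 2.744

2.74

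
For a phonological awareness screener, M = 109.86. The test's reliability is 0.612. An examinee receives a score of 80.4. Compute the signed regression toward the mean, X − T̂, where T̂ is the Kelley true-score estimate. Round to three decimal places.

T̂ = 0.612(80.4) + 0.388(109.86) = 49.2048 + 42.62568 = 91.83048 → 91.8305
X − T̂ = 80.4 − 91.8305 = -11.4305 → -11.430

-11.430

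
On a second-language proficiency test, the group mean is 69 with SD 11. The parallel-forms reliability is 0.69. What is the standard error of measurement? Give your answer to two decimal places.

SEM = SD · √(1 − ρ) = 11 × √0.31 = 11 × 0.5568 = 6.125

6.12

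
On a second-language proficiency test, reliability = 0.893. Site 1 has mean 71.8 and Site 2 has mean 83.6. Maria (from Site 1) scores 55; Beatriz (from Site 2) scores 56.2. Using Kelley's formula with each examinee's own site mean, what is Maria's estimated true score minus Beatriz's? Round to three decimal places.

-2.334

T̂_Maria = 0.893(55) + 0.107(71.8) = 56.79760
T̂_Beatriz = 0.893(56.2) + 0.107(83.6) = 59.13180
Difference = 56.79760 − 59.13180 = -2.33420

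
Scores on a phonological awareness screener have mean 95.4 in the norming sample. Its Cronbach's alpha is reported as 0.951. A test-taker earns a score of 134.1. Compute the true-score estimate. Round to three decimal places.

132.204

Regress the observed score toward the mean by the unreliability: T̂ = 0.951·134.1 + 0.049·95.4 = 127.5291 + 4.6746 = 132.2037.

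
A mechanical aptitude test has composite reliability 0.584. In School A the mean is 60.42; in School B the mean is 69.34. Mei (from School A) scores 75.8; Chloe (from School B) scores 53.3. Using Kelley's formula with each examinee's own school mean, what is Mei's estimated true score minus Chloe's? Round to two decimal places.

9.43

T̂_Mei = 0.584(75.8) + 0.416(60.42) = 69.4019
T̂_Chloe = 0.584(53.3) + 0.416(69.34) = 59.9726
Difference = 69.4019 − 59.9726 = 9.4293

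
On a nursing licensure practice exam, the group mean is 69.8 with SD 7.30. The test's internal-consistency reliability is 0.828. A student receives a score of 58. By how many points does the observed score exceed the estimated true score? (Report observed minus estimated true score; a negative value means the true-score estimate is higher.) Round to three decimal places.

-2.030

T̂ = 0.828(58) + 0.172(69.8) = 48.024 + 12.0056 = 60.02960 → 60.0296
X − T̂ = 58 − 60.0296 = -2.0296 → -2.030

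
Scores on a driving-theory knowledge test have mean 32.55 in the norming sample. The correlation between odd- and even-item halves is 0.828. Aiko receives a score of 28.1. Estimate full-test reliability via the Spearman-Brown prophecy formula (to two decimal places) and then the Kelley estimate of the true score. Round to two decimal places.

Spearman-Brown: ρ = 2r/(1 + r) = 2(0.828)/(1 + 0.828) = 1.6560/1.828 = 0.9059 → 0.91
T̂ = 0.91(28.1) + 0.09(32.55) = 25.571 + 2.9295 = 28.501 → 28.50

28.50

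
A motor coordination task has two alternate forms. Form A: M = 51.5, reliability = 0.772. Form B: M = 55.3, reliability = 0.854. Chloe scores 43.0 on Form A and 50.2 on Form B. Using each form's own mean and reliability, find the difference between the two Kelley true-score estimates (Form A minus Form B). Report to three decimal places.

-6.007

T̂_A = 0.772(43.0) + 0.228(51.5) = 44.93800
T̂_B = 0.854(50.2) + 0.146(55.3) = 50.94460
T̂_A − T̂_B = -6.00660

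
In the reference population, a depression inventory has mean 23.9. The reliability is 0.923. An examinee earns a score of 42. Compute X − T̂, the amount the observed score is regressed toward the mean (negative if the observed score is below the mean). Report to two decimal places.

1.39

T̂ = ρX + (1 − ρ)μ
  = 0.923 × 42 + 0.077 × 23.9
  = 38.766 + 1.8403
  = 40.6063
  ≈ 40.606
X − T̂ = 42 − 40.606 = 1.394 → 1.39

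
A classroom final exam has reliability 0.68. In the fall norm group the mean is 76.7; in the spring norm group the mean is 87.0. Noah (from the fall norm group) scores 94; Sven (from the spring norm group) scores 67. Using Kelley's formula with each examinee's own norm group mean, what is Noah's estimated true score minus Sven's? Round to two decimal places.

T̂_Noah = 0.68(94) + 0.32(76.7) = 88.4640
T̂_Sven = 0.68(67) + 0.32(87.0) = 73.4000
Difference = 88.4640 − 73.4000 = 15.0640

15.06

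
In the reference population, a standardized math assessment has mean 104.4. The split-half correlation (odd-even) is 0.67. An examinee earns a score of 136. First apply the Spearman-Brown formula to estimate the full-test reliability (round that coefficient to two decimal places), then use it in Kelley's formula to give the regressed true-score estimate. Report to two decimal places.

Spearman-Brown: ρ = 2r/(1 + r) = 2(0.67)/(1 + 0.67) = 1.340/1.67 = 0.8024 → 0.80
T̂ = ρX + (1 − ρ)μ
  = 0.80 × 136 + 0.20 × 104.4
  = 108.80 + 20.880
  = 129.680
  ≈ 129.68

129.68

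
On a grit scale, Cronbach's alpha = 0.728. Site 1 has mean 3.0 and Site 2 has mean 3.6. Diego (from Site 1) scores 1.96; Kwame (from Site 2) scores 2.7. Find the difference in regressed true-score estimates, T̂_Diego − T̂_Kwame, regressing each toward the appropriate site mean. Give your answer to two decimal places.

-0.70

T̂_Diego = 0.728(1.96) + 0.272(3.0) = 2.2429
T̂_Kwame = 0.728(2.7) + 0.272(3.6) = 2.9448
Difference = 2.2429 − 2.9448 = -0.7019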